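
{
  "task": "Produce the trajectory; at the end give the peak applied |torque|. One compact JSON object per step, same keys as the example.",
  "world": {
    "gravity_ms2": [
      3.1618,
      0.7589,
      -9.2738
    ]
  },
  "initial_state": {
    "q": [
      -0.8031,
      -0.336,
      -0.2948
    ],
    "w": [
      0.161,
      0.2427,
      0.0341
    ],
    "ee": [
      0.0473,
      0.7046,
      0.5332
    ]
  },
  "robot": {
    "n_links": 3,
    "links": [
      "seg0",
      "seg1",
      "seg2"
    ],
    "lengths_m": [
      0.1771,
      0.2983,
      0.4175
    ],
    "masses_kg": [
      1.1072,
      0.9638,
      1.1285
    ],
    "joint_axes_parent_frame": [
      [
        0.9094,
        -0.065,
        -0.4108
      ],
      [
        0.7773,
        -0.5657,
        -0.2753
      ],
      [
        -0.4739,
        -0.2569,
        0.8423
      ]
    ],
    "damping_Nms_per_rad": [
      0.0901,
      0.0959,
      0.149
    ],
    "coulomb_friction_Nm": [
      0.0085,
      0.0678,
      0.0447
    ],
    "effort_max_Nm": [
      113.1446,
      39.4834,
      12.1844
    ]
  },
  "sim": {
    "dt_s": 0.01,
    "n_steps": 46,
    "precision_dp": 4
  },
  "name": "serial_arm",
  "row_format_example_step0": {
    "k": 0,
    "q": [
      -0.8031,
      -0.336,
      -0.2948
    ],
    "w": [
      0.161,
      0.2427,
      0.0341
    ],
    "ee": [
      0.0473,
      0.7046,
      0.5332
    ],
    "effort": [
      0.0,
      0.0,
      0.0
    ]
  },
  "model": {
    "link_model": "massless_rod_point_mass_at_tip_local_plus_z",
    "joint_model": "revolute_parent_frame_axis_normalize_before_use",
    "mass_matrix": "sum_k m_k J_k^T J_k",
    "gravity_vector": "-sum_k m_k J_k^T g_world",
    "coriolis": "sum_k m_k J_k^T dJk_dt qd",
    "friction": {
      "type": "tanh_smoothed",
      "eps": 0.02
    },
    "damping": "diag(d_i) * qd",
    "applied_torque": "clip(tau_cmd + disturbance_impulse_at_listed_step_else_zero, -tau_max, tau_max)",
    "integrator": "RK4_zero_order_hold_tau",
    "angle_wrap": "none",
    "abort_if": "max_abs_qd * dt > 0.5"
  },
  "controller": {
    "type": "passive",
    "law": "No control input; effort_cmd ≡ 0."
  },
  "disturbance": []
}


{"k":1,"q":[-0.802,-0.3341,-0.2965],"w":[0.0549,0.1383,-0.3627],"ee":[0.0475,0.7031,0.5352],"effort":[0.0,0.0,0.0]}
{"k":2,"q":[-0.802,-0.3333,-0.3019],"w":[-0.0377,0.0273,-0.7123],"ee":[0.0481,0.7021,0.5365],"effort":[0.0,0.0,0.0]}
{"k":3,"q":[-0.8028,-0.3335,-0.3107],"w":[-0.1259,-0.0833,-1.0375],"ee":[0.0491,0.7015,0.5369],"effort":[0.0,0.0,0.0]}
{"k":4,"q":[-0.8045,-0.3349,-0.3226],"w":[-0.2065,-0.1986,-1.3376],"ee":[0.0505,0.7014,0.5367],"effort":[0.0,0.0,0.0]}
{"k":5,"q":[-0.8069,-0.3375,-0.3374],"w":[-0.2785,-0.3206,-1.6145],"ee":[0.0522,0.7017,0.5356],"effort":[0.0,0.0,0.0]}
{"k":6,"q":[-0.81,-0.3414,-0.3548],"w":[-0.3426,-0.4495,-1.8714],"ee":[0.0542,0.7025,0.5338],"effort":[0.0,0.0,0.0]}
{"k":7,"q":[-0.8137,-0.3465,-0.3747],"w":[-0.399,-0.5855,-2.1108],"ee":[0.0566,0.7037,0.5312],"effort":[0.0,0.0,0.0]}
{"k":8,"q":[-0.818,-0.3531,-0.397],"w":[-0.4481,-0.7288,-2.3345],"ee":[0.0592,0.7054,0.5277],"effort":[0.0,0.0,0.0]}
{"k":9,"q":[-0.8227,-0.3611,-0.4214],"w":[-0.4899,-0.8795,-2.5439],"ee":[0.0622,0.7075,0.5235],"effort":[0.0,0.0,0.0]}
{"k":10,"q":[-0.8277,-0.3707,-0.4478],"w":[-0.5245,-1.0379,-2.7397],"ee":[0.0654,0.7099,0.5184],"effort":[0.0,0.0,0.0]}
{"k":11,"q":[-0.8331,-0.3819,-0.4761],"w":[-0.552,-1.204,-2.9221],"ee":[0.0689,0.7128,0.5124],"effort":[0.0,0.0,0.0]}
{"k":12,"q":[-0.8387,-0.3948,-0.5062],"w":[-0.5722,-1.3777,-3.0911],"ee":[0.0726,0.716,0.5056],"effort":[0.0,0.0,0.0]}
{"k":13,"q":[-0.8445,-0.4095,-0.5379],"w":[-0.5851,-1.559,-3.2458],"ee":[0.0765,0.7195,0.4978],"effort":[0.0,0.0,0.0]}
{"k":14,"q":[-0.8504,-0.426,-0.5711],"w":[-0.5907,-1.7475,-3.3851],"ee":[0.0805,0.7234,0.4891],"effort":[0.0,0.0,0.0]}
{"k":15,"q":[-0.8563,-0.4445,-0.6056],"w":[-0.589,-1.9427,-3.5073],"ee":[0.0848,0.7275,0.4794],"effort":[0.0,0.0,0.0]}
{"k":16,"q":[-0.8622,-0.4649,-0.6412],"w":[-0.5802,-2.1436,-3.6103],"ee":[0.0892,0.7319,0.4688],"effort":[0.0,0.0,0.0]}
{"k":17,"q":[-0.8679,-0.4874,-0.6777],"w":[-0.5645,-2.3492,-3.6918],"ee":[0.0936,0.7365,0.457],"effort":[0.0,0.0,0.0]}
{"k":18,"q":[-0.8734,-0.5119,-0.7149],"w":[-0.5425,-2.5578,-3.7488],"ee":[0.0982,0.7412,0.4443],"effort":[0.0,0.0,0.0]}
{"k":19,"q":[-0.8787,-0.5385,-0.7526],"w":[-0.5149,-2.7676,-3.7783],"ee":[0.1028,0.7461,0.4304],"effort":[0.0,0.0,0.0]}
{"k":20,"q":[-0.8837,-0.5672,-0.7904],"w":[-0.4827,-2.9761,-3.777],"ee":[0.1074,0.7511,0.4155],"effort":[0.0,0.0,0.0]}
{"k":21,"q":[-0.8884,-0.598,-0.828],"w":[-0.4471,-3.1805,-3.7417],"ee":[0.112,0.7562,0.3993],"effort":[0.0,0.0,0.0]}
{"k":22,"q":[-0.8927,-0.6308,-0.8651],"w":[-0.4097,-3.378,-3.6693],"ee":[0.1165,0.7612,0.382],"effort":[0.0,0.0,0.0]}
{"k":23,"q":[-0.8966,-0.6656,-0.9013],"w":[-0.3722,-3.5651,-3.5574],"ee":[0.121,0.7662,0.3635],"effort":[0.0,0.0,0.0]}
{"k":24,"q":[-0.9001,-0.7021,-0.9361],"w":[-0.3368,-3.7386,-3.4039],"ee":[0.1252,0.771,0.3438],"effort":[0.0,0.0,0.0]}
{"k":25,"q":[-0.9033,-0.7403,-0.9692],"w":[-0.3054,-3.8953,-3.2079],"ee":[0.1293,0.7757,0.3227],"effort":[0.0,0.0,0.0]}
{"k":26,"q":[-0.9062,-0.7799,-1.0001],"w":[-0.2804,-4.0324,-2.9694],"ee":[0.1332,0.7801,0.3004],"effort":[0.0,0.0,0.0]}
{"k":27,"q":[-0.909,-0.8208,-1.0284],"w":[-0.2636,-4.1473,-2.6896],"ee":[0.1368,0.7842,0.2769],"effort":[0.0,0.0,0.0]}
{"k":28,"q":[-0.9116,-0.8628,-1.0538],"w":[-0.2571,-4.2384,-2.3712],"ee":[0.14,0.7878,0.252],"effort":[0.0,0.0,0.0]}
{"k":29,"q":[-0.9141,-0.9055,-1.0757],"w":[-0.2624,-4.3044,-2.018],"ee":[0.1429,0.791,0.2257],"effort":[0.0,0.0,0.0]}
{"k":30,"q":[-0.9168,-0.9488,-1.094],"w":[-0.281,-4.345,-1.635],"ee":[0.1453,0.7935,0.1982],"effort":[0.0,0.0,0.0]}
{"k":31,"q":[-0.9198,-0.9923,-1.1084],"w":[-0.3139,-4.3604,-1.2284],"ee":[0.1473,0.7954,0.1695],"effort":[0.0,0.0,0.0]}
{"k":32,"q":[-0.9232,-1.0359,-1.1185],"w":[-0.3622,-4.3512,-0.8052],"ee":[0.1487,0.7964,0.1394],"effort":[0.0,0.0,0.0]}
{"k":33,"q":[-0.9271,-1.0793,-1.1244],"w":[-0.4266,-4.3185,-0.3737],"ee":[0.1495,0.7966,0.1082],"effort":[0.0,0.0,0.0]}
{"k":34,"q":[-0.9318,-1.1222,-1.126],"w":[-0.5091,-4.2667,0.0424],"ee":[0.1495,0.7956,0.0758],"effort":[0.0,0.0,0.0]}
{"k":35,"q":[-0.9374,-1.1646,-1.1239],"w":[-0.6152,-4.2068,0.3826],"ee":[0.1488,0.7935,0.0424],"effort":[0.0,0.0,0.0]}
{"k":36,"q":[-0.9441,-1.2063,-1.1184],"w":[-0.7417,-4.1234,0.7153],"ee":[0.1472,0.7901,0.008],"effort":[0.0,0.0,0.0]}
{"k":37,"q":[-0.9523,-1.247,-1.1096],"w":[-0.8912,-4.0161,1.0306],"ee":[0.1447,0.7853,-0.0273],"effort":[0.0,0.0,0.0]}
{"k":38,"q":[-0.962,-1.2865,-1.0979],"w":[-1.0673,-3.8841,1.3184],"ee":[0.1411,0.7791,-0.0633],"effort":[0.0,0.0,0.0]}
{"k":39,"q":[-0.9737,-1.3246,-1.0834],"w":[-1.2739,-3.7254,1.5694],"ee":[0.1364,0.7712,-0.0998],"effort":[0.0,0.0,0.0]}
{"k":40,"q":[-0.9876,-1.3609,-1.0666],"w":[-1.5154,-3.5373,1.7759],"ee":[0.1306,0.7617,-0.1368],"effort":[0.0,0.0,0.0]}
{"k":41,"q":[-1.0042,-1.3952,-1.048],"w":[-1.7966,-3.3157,1.9331],"ee":[0.1235,0.7506,-0.1741],"effort":[0.0,0.0,0.0]}
{"k":42,"q":[-1.0237,-1.4271,-1.0281],"w":[-2.1216,-3.0561,2.0393],"ee":[0.1152,0.7377,-0.2115],"effort":[0.0,0.0,0.0]}
{"k":43,"q":[-1.0468,-1.4562,-1.0074],"w":[-2.4937,-2.7533,2.0968],"ee":[0.1057,0.7231,-0.2488],"effort":[0.0,0.0,0.0]}
{"k":44,"q":[-1.0738,-1.482,-0.9864],"w":[-2.914,-2.4028,2.1118],"ee":[0.0948,0.7068,-0.2859],"effort":[0.0,0.0,0.0]}
{"k":45,"q":[-1.1052,-1.5041,-0.9653],"w":[-3.3811,-2.0015,2.0931],"ee":[0.0828,0.6888,-0.3226],"effort":[0.0,0.0,0.0]}
{"k":46,"q":[-1.1415,-1.5219,-0.9446],"w":[-3.8905,-1.5487,2.0508],"ee":[0.0695,0.6692,-0.3588]}
{"summary": "max |effort| (N\u00b7m): 0.0000"}


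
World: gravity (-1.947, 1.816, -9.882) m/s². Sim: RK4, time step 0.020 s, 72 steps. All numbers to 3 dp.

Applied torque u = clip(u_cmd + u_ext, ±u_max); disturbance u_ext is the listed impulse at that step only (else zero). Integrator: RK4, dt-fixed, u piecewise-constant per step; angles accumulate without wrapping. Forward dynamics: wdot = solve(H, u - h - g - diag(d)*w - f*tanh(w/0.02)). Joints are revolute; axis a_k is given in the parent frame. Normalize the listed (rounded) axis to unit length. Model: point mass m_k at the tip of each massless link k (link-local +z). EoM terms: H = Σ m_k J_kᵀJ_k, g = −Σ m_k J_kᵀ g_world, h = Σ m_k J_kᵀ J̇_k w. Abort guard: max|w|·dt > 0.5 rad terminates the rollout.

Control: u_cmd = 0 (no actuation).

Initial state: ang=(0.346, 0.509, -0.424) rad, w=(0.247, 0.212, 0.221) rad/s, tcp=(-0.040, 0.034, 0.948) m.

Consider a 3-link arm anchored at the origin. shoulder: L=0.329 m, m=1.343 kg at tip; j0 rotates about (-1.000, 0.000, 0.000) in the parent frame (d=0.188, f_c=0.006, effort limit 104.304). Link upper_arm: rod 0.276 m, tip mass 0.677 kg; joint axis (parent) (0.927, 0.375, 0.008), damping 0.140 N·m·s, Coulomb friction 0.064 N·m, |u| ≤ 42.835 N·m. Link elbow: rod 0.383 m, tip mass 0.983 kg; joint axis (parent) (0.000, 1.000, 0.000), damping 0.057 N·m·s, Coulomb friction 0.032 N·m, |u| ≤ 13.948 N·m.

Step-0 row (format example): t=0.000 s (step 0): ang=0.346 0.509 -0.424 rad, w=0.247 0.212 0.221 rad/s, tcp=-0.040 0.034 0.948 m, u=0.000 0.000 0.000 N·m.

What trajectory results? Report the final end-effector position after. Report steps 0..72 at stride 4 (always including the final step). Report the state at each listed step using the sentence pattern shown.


t=0.080 s (step 4): ang=0.429 0.626 -0.489 rad, w=1.777 2.623 -1.725 rad/s, tcp=-0.039 0.045 0.931 m, u=0.000 0.000 0.000 N·m.
t=0.160 s (step 8): ang=0.625 0.917 -0.678 rad, w=3.097 4.583 -2.853 rad/s, tcp=-0.055 0.068 0.874 m, u=0.000 0.000 0.000 N·m.
t=0.240 s (step 12): ang=0.924 1.349 -0.915 rad, w=4.418 6.138 -2.859 rad/s, tcp=-0.081 0.111 0.766 m, u=0.000 0.000 0.000 N·m.
t=0.320 s (step 16): ang=1.343 1.876 -1.107 rad, w=6.181 6.802 -1.813 rad/s, tcp=-0.115 0.181 0.608 m, u=0.000 0.000 0.000 N·m.
t=0.400 s (step 20): ang=1.930 2.378 -1.208 rad, w=8.526 5.275 -0.906 rad/s, tcp=-0.159 0.280 0.406 m, u=0.000 0.000 0.000 N·m.
t=0.480 s (step 24): ang=2.676 2.627 -1.281 rad, w=9.669 0.236 -0.732 rad/s, tcp=-0.194 0.395 0.135 m, u=0.000 0.000 0.000 N·m.
t=0.560 s (step 28): ang=3.365 2.339 -1.201 rad, w=6.557 -7.267 3.492 rad/s, tcp=-0.155 0.445 -0.237 m, u=0.000 0.000 0.000 N·m.
t=0.640 s (step 32): ang=3.596 1.539 -0.712 rad, w=-1.033 -12.682 8.893 rad/s, tcp=0.000 0.354 -0.662 m, u=0.000 0.000 0.000 N·m.
t=0.720 s (step 36): ang=3.160 0.133 0.415 rad, w=-9.060 -23.346 18.124 rad/s, tcp=0.185 0.059 -0.944 m, u=0.000 0.000 0.000 N·m.
t=0.800 s (step 40): ang=2.762 -1.277 0.969 rad, w=-1.729 -11.065 -1.987 rad/s, tcp=0.110 -0.260 -0.735 m, u=0.000 0.000 0.000 N·m.
t=0.880 s (step 44): ang=2.781 -1.746 0.555 rad, w=1.999 -1.835 -6.663 rad/s, tcp=-0.048 -0.486 -0.504 m, u=0.000 0.000 0.000 N·m.
t=0.960 s (step 48): ang=3.042 -1.714 0.015 rad, w=4.208 2.062 -6.742 rad/s, tcp=-0.234 -0.583 -0.296 m, u=0.000 0.000 0.000 N·m.
t=1.040 s (step 52): ang=3.409 -1.474 -0.538 rad, w=4.717 3.715 -7.214 rad/s, tcp=-0.393 -0.565 -0.170 m, u=0.000 0.000 0.000 N·m.
t=1.120 s (step 56): ang=3.753 -1.154 -1.132 rad, w=3.561 4.041 -7.348 rad/s, tcp=-0.466 -0.470 -0.142 m, u=0.000 0.000 0.000 N·m.
t=1.200 s (step 60): ang=3.937 -0.858 -1.665 rad, w=0.939 3.280 -5.814 rad/s, tcp=-0.430 -0.357 -0.174 m, u=0.000 0.000 0.000 N·m.
t=1.280 s (step 64): ang=3.907 -0.627 -2.058 rad, w=-1.597 2.576 -4.059 rad/s, tcp=-0.350 -0.253 -0.218 m, u=0.000 0.000 0.000 N·m.
t=1.360 s (step 68): ang=3.700 -0.429 -2.317 rad, w=-3.445 2.524 -2.422 rad/s, tcp=-0.280 -0.157 -0.255 m, u=0.000 0.000 0.000 N·m.
t=1.440 s (step 72): ang=3.381 -0.201 -2.443 rad, w=-4.369 3.272 -0.674 rad/s, tcp=-0.244 -0.065 -0.286 m.
final tcp position (m): -0.244 -0.065 -0.286


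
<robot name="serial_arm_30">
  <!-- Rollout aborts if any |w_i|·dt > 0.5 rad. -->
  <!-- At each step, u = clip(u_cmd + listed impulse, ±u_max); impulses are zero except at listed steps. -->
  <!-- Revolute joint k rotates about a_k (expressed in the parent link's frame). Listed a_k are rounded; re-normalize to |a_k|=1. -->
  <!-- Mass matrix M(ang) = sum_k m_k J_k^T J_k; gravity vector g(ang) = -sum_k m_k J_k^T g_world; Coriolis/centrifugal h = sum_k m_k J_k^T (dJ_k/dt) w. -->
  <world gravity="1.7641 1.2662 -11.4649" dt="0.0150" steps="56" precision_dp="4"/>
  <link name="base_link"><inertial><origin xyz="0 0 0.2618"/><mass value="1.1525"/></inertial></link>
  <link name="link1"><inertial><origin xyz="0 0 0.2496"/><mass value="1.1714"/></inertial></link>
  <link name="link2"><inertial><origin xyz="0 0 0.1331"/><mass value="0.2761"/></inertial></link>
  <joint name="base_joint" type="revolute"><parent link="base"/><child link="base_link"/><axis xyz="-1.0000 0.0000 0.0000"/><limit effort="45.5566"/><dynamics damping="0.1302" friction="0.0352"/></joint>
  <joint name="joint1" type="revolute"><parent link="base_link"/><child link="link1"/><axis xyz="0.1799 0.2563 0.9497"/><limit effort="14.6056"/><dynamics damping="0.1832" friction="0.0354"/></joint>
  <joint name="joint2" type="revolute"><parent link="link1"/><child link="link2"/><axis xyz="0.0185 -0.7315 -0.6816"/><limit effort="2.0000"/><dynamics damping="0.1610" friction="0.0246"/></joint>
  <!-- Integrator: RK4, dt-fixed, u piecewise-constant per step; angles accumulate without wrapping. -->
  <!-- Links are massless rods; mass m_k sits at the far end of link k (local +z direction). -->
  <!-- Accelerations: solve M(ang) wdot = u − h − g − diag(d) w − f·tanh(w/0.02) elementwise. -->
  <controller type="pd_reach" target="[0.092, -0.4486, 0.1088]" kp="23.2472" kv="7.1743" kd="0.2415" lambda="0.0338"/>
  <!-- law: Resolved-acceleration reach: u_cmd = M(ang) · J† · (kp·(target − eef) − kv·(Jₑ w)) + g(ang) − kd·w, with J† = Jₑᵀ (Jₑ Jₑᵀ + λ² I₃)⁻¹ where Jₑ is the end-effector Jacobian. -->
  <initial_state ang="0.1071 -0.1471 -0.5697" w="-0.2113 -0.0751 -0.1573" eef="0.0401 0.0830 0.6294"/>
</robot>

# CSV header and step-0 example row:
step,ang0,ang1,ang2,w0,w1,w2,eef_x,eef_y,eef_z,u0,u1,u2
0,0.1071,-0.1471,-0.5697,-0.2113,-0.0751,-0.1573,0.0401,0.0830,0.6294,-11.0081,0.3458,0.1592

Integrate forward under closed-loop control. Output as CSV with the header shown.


step,ang0,ang1,ang2,w0,w1,w2,eef_x,eef_y,eef_z,u0,u1,u2
1,0.1016,-0.1535,-0.5768,-0.5040,-0.6492,-0.5517,0.0402,0.0799,0.6296,-9.9558,0.4261,0.2445
2,0.0926,-0.1617,-0.5799,-0.7087,-0.5490,-0.1259,0.0398,0.0745,0.6302,-8.9741,0.3543,0.1273
3,0.0805,-0.1710,-0.5842,-0.9076,-0.6493,-0.3506,0.0394,0.0672,0.6309,-8.0408,0.3246,0.1765
4,0.0657,-0.1796,-0.5872,-1.0652,-0.5668,-0.2023,0.0390,0.0582,0.6318,-7.1724,0.2589,0.1328
5,0.0487,-0.1881,-0.5906,-1.2097,-0.5685,-0.2459,0.0386,0.0478,0.6326,-6.3497,0.2139,0.1386
6,0.0297,-0.1961,-0.5937,-1.3309,-0.5244,-0.1921,0.0382,0.0360,0.6333,-5.5743,0.1617,0.1206
7,0.0089,-0.2039,-0.5968,-1.4385,-0.5137,-0.2184,0.0379,0.0232,0.6339,-4.8363,0.1186,0.1236
8,-0.0133,-0.2112,-0.5996,-1.5286,-0.4750,-0.1807,0.0376,0.0094,0.6342,-4.1351,0.0715,0.1111
9,-0.0368,-0.2182,-0.6024,-1.6076,-0.4591,-0.1952,0.0373,-0.0052,0.6342,-3.4633,0.0309,0.1122
10,-0.0614,-0.2247,-0.6050,-1.6730,-0.4251,-0.1681,0.0370,-0.0206,0.6338,-2.8203,-0.0122,0.1032
11,-0.0869,-0.2309,-0.6075,-1.7295,-0.4064,-0.1752,0.0367,-0.0365,0.6330,-2.2007,-0.0508,0.1032
12,-0.1132,-0.2367,-0.6099,-1.7753,-0.3762,-0.1554,0.0365,-0.0529,0.6318,-1.6040,-0.0909,0.0967
13,-0.1401,-0.2421,-0.6122,-1.8137,-0.3564,-0.1580,0.0363,-0.0696,0.6302,-1.0264,-0.1279,0.0960
14,-0.1675,-0.2472,-0.6143,-1.8439,-0.3293,-0.1432,0.0361,-0.0866,0.6280,-0.4677,-0.1657,0.0911
15,-0.1953,-0.2519,-0.6164,-1.8679,-0.3094,-0.1431,0.0359,-0.1039,0.6253,0.0748,-0.2012,0.0901
16,-0.2235,-0.2563,-0.6184,-1.8852,-0.2850,-0.1318,0.0357,-0.1212,0.6222,0.6011,-0.2371,0.0863
17,-0.2518,-0.2604,-0.6203,-1.8975,-0.2657,-0.1302,0.0356,-0.1386,0.6185,1.1130,-0.2714,0.0850
18,-0.2803,-0.2641,-0.6220,-1.9045,-0.2437,-0.1214,0.0355,-0.1560,0.6143,1.6105,-0.3056,0.0820
19,-0.3089,-0.2676,-0.6238,-1.9072,-0.2254,-0.1190,0.0353,-0.1734,0.6096,2.0945,-0.3385,0.0805
20,-0.3375,-0.2708,-0.6254,-1.9055,-0.2057,-0.1121,0.0353,-0.1906,0.6044,2.5649,-0.3712,0.0779
21,-0.3660,-0.2737,-0.6270,-1.9002,-0.1887,-0.1094,0.0352,-0.2076,0.5987,3.0224,-0.4028,0.0764
22,-0.3944,-0.2763,-0.6285,-1.8913,-0.1711,-0.1038,0.0351,-0.2244,0.5926,3.4667,-0.4340,0.0741
23,-0.4227,-0.2787,-0.6300,-1.8794,-0.1555,-0.1011,0.0351,-0.2410,0.5860,3.8982,-0.4642,0.0724
24,-0.4507,-0.2809,-0.6314,-1.8646,-0.1399,-0.0966,0.0350,-0.2572,0.5790,4.3165,-0.4938,0.0703
25,-0.4785,-0.2828,-0.6328,-1.8471,-0.1258,-0.0941,0.0350,-0.2731,0.5716,4.7220,-0.5225,0.0686
26,-0.5061,-0.2845,-0.6341,-1.8272,-0.1120,-0.0905,0.0350,-0.2887,0.5639,5.1142,-0.5504,0.0665
27,-0.5333,-0.2861,-0.6354,-1.8051,-0.0996,-0.0882,0.0350,-0.3038,0.5558,5.4933,-0.5775,0.0647
28,-0.5602,-0.2875,-0.6367,-1.7809,-0.0875,-0.0854,0.0350,-0.3186,0.5475,5.8591,-0.6037,0.0627
29,-0.5867,-0.2886,-0.6379,-1.7550,-0.0766,-0.0835,0.0350,-0.3329,0.5388,6.2116,-0.6290,0.0609
30,-0.6128,-0.2897,-0.6391,-1.7273,-0.0663,-0.0813,0.0350,-0.3468,0.5299,6.5507,-0.6535,0.0590
31,-0.6385,-0.2906,-0.6403,-1.6982,-0.0572,-0.0798,0.0351,-0.3602,0.5209,6.8765,-0.6769,0.0571
32,-0.6637,-0.2913,-0.6414,-1.6677,-0.0491,-0.0784,0.0351,-0.3732,0.5116,7.1889,-0.6993,0.0552
33,-0.6885,-0.2920,-0.6425,-1.6361,-0.0426,-0.0777,0.0352,-0.3857,0.5022,7.4881,-0.7205,0.0535
34,-0.7127,-0.2925,-0.6436,-1.6036,-0.0385,-0.0780,0.0352,-0.3977,0.4927,7.7741,-0.7404,0.0518
35,-0.7365,-0.2930,-0.6447,-1.5706,-0.0405,-0.0820,0.0353,-0.4092,0.4831,8.0473,-0.7580,0.0511
36,-0.7598,-0.2934,-0.6457,-1.5393,-0.0706,-0.1164,0.0353,-0.4203,0.4734,8.3094,-0.7682,0.0578
37,-0.7826,-0.2938,-0.6464,-1.5092,-0.1210,-0.1902,0.0354,-0.4310,0.4637,8.5607,-0.7733,0.0744
38,-0.8048,-0.2943,-0.6469,-1.4758,-0.1442,-0.2231,0.0354,-0.4411,0.4540,8.7971,-0.7838,0.0808
39,-0.8265,-0.2946,-0.6471,-1.4379,-0.1267,-0.1913,0.0354,-0.4509,0.4444,9.0176,-0.8027,0.0711
40,-0.8476,-0.2949,-0.6474,-1.4021,-0.1339,-0.2153,0.0354,-0.4601,0.4348,9.2284,-0.8157,0.0754
41,-0.8682,-0.2951,-0.6477,-1.3640,-0.1210,-0.1956,0.0354,-0.4690,0.4252,9.4253,-0.8322,0.0687
42,-0.8882,-0.2953,-0.6480,-1.3274,-0.1250,-0.2111,0.0354,-0.4774,0.4157,9.6121,-0.8444,0.0709
43,-0.9077,-0.2955,-0.6482,-1.2893,-0.1161,-0.1986,0.0354,-0.4854,0.4064,9.7864,-0.8586,0.0660
44,-0.9266,-0.2956,-0.6485,-1.2524,-0.1183,-0.2087,0.0354,-0.4929,0.3971,9.9509,-0.8697,0.0668
45,-0.9449,-0.2956,-0.6488,-1.2147,-0.1122,-0.2007,0.0354,-0.5001,0.3880,10.1042,-0.8819,0.0631
46,-0.9627,-0.2957,-0.6491,-1.1779,-0.1135,-0.2074,0.0355,-0.5069,0.3791,10.2480,-0.8919,0.0631
47,-0.9799,-0.2957,-0.6494,-1.1408,-0.1094,-0.2023,0.0355,-0.5134,0.3703,10.3816,-0.9023,0.0601
48,-0.9966,-0.2957,-0.6497,-1.1045,-0.1102,-0.2069,0.0355,-0.5195,0.3617,10.5065,-0.9112,0.0596
49,-1.0127,-0.2957,-0.6500,-1.0682,-0.1075,-0.2037,0.0355,-0.5252,0.3532,10.6222,-0.9201,0.0572
50,-1.0283,-0.2957,-0.6503,-1.0326,-0.1081,-0.2068,0.0356,-0.5306,0.3450,10.7298,-0.9278,0.0564
51,-1.0434,-0.2956,-0.6506,-0.9973,-0.1065,-0.2049,0.0356,-0.5358,0.3370,10.8292,-0.9354,0.0544
52,-1.0579,-0.2956,-0.6510,-0.9628,-0.1071,-0.2071,0.0356,-0.5406,0.3291,10.9213,-0.9420,0.0535
53,-1.0719,-0.2955,-0.6513,-0.9286,-0.1062,-0.2060,0.0357,-0.5451,0.3215,11.0060,-0.9485,0.0517
54,-1.0855,-0.2955,-0.6517,-0.8953,-0.1068,-0.2076,0.0357,-0.5494,0.3141,11.0842,-0.9541,0.0507
55,-1.0985,-0.2954,-0.6520,-0.8624,-0.1066,-0.2071,0.0357,-0.5535,0.3069,11.1560,-0.9596,0.0491
56,-1.1110,-0.2954,-0.6524,-0.8304,-0.1073,-0.2083,0.0358,-0.5572,0.3000,,,


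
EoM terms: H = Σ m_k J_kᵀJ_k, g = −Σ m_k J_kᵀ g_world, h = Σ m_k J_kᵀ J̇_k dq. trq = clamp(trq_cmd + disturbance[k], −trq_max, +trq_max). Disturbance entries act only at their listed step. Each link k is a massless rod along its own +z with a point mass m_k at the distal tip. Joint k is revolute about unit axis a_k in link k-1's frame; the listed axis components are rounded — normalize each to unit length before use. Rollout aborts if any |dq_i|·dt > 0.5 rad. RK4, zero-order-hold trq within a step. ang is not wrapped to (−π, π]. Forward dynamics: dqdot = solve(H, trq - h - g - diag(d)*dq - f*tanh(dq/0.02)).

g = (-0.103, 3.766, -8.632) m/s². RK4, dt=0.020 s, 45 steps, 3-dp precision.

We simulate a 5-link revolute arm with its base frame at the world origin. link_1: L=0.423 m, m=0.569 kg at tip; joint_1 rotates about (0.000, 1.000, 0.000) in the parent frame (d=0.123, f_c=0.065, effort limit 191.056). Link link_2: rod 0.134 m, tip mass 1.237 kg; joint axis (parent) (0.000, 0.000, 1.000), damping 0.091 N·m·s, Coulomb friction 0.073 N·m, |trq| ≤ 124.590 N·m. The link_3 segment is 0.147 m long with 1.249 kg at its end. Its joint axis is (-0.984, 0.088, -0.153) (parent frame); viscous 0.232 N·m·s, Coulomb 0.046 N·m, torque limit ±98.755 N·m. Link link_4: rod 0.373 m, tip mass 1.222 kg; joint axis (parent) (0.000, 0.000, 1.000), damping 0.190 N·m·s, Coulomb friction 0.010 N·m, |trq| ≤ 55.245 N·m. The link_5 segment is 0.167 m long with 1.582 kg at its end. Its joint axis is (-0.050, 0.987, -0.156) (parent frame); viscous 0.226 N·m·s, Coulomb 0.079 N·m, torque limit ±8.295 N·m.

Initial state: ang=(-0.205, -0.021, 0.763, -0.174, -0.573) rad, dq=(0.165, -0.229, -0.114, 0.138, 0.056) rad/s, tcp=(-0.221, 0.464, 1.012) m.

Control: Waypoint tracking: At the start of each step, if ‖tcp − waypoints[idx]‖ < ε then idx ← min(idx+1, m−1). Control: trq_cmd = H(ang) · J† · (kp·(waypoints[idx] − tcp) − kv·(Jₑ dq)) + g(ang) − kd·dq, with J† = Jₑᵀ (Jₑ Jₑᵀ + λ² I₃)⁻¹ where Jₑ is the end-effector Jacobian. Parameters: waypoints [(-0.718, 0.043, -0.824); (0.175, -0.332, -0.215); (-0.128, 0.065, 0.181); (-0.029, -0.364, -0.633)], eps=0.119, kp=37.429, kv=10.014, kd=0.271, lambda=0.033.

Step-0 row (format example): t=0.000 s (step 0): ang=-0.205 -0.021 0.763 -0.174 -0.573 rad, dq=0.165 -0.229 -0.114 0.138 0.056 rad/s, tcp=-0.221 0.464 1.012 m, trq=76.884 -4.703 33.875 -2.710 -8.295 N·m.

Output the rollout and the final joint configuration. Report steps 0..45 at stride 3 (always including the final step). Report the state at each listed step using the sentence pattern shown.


t=0.060 s (step 3): ang=-0.073 0.179 0.839 -0.257 -1.013 rad, dq=4.027 7.191 3.455 -2.962 -10.021 rad/s, tcp=-0.219 0.456 0.946 m, trq=-14.358 14.591 24.854 -2.091 -7.244 N·m.
t=0.120 s (step 6): ang=0.193 0.615 1.235 -0.398 -1.413 rad, dq=4.211 5.690 9.059 -1.124 -2.896 rad/s, tcp=-0.218 0.419 0.767 m, trq=-53.555 25.073 15.306 -2.377 -2.108 N·m.
t=0.180 s (step 9): ang=0.383 0.847 1.807 -0.420 -1.373 rad, dq=1.889 2.581 9.437 0.515 3.922 rad/s, tcp=-0.240 0.368 0.516 m, trq=-36.007 22.149 -10.199 1.016 -1.432 N·m.
t=0.240 s (step 12): ang=0.402 1.011 2.330 -0.300 -0.965 rad, dq=-1.356 3.901 7.842 3.731 9.435 rad/s, tcp=-0.269 0.294 0.239 m, trq=-32.246 18.169 -34.362 2.804 -3.395 N·m.
t=0.300 s (step 15): ang=0.194 1.425 2.700 -0.185 -0.419 rad, dq=-5.908 9.827 4.155 -0.964 6.078 rad/s, tcp=-0.253 0.193 0.008 m, trq=-55.414 9.757 -49.805 2.712 -0.174 N·m.
t=0.360 s (step 18): ang=-0.300 1.873 2.736 -0.392 -0.351 rad, dq=-9.831 3.268 -2.701 2.460 -2.735 rad/s, tcp=-0.251 0.087 -0.136 m, trq=1.315 -5.938 -13.002 -0.285 4.835 N·m.
t=0.420 s (step 21): ang=-0.854 1.898 2.433 -0.521 -0.535 rad, dq=-8.091 -1.102 -6.359 -1.402 -3.002 rad/s, tcp=-0.311 0.003 -0.295 m, trq=52.876 -8.979 10.543 -0.377 0.421 N·m.
t=0.480 s (step 24): ang=-1.252 1.824 2.042 -0.560 -0.681 rad, dq=-5.299 -1.171 -6.343 -0.087 -1.521 rad/s, tcp=-0.397 -0.039 -0.470 m, trq=62.292 -3.671 14.375 -1.140 -2.821 N·m.
t=0.540 s (step 27): ang=-1.509 1.762 1.693 -0.556 -0.722 rad, dq=-3.417 -0.905 -5.191 0.218 0.037 rad/s, tcp=-0.479 -0.050 -0.615 m, trq=57.481 1.907 9.762 -0.828 -3.758 N·m.
t=0.600 s (step 30): ang=-1.676 1.711 1.420 -0.542 -0.707 rad, dq=-2.217 -0.802 -3.892 0.250 0.395 rad/s, tcp=-0.547 -0.044 -0.714 m, trq=48.968 4.672 4.604 -0.351 -3.434 N·m.
t=0.660 s (step 33): ang=-1.783 1.665 1.222 -0.529 -0.682 rad, dq=-1.409 -0.735 -2.737 0.207 0.406 rad/s, tcp=-0.598 -0.031 -0.773 m, trq=41.828 5.656 0.881 0.003 -2.930 N·m.
t=0.720 s (step 36): ang=-1.840 1.636 1.111 -0.520 -0.634 rad, dq=0.203 0.572 0.646 -0.055 2.929 rad/s, tcp=-0.630 -0.017 -0.804 m, trq=52.486 20.574 28.798 -2.153 -8.295 N·m.
t=0.780 s (step 39): ang=-1.760 1.710 1.290 -0.543 -0.511 rad, dq=2.057 1.465 4.475 -0.522 -0.084 rad/s, tcp=-0.582 -0.030 -0.775 m, trq=33.227 14.590 15.254 -0.707 -5.529 N·m.
t=0.840 s (step 42): ang=-1.626 1.810 1.588 -0.571 -0.538 rad, dq=2.254 1.889 5.165 -0.446 -0.502 rad/s, tcp=-0.480 -0.070 -0.692 m, trq=19.549 11.210 7.093 -0.168 -3.087 N·m.
t=0.900 s (step 45): ang=-1.504 1.939 1.886 -0.592 -0.557 rad, dq=1.743 2.428 4.672 -0.262 -0.142 rad/s, tcp=-0.364 -0.115 -0.592 m.
final ang (rad): -1.504 1.939 1.886 -0.592 -0.557


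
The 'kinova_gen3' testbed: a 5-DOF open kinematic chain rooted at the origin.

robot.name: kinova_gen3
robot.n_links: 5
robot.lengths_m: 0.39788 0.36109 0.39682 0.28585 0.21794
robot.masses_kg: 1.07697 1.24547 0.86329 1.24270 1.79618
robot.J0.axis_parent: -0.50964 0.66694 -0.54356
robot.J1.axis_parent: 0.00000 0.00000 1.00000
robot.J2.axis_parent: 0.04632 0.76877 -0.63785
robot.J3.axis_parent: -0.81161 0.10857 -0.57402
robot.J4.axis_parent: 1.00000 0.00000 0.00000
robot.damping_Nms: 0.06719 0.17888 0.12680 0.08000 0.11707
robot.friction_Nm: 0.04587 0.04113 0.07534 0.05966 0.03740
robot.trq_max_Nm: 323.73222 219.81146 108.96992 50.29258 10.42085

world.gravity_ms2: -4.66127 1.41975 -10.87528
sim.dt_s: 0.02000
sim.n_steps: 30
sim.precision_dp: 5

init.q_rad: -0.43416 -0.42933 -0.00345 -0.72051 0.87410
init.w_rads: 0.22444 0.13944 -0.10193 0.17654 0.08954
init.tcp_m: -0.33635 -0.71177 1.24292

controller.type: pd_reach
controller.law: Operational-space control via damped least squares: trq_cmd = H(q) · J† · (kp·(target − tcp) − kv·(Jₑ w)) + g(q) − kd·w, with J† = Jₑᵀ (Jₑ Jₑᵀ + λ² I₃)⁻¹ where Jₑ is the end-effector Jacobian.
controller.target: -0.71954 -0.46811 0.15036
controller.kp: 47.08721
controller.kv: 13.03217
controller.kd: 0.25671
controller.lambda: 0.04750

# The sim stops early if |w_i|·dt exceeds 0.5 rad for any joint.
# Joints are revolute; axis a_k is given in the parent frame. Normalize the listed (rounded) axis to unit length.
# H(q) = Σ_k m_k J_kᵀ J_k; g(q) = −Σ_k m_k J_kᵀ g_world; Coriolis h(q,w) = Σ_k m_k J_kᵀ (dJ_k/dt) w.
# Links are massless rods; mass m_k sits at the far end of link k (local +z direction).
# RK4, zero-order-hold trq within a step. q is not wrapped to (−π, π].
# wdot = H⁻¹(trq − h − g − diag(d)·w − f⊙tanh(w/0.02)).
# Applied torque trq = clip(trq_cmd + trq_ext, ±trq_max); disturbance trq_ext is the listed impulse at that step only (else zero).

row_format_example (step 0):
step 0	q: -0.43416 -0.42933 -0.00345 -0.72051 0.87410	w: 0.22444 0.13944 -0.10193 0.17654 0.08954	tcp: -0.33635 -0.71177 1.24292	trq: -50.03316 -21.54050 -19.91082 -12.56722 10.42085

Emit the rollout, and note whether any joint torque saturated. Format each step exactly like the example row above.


step 1	q: -0.42708 -0.44942 -0.02062 -0.74464 0.88666	w: 0.47092 -2.16877 -1.60884 -2.61443 1.12973	tcp: -0.33851 -0.70645 1.23688	trq: -29.59876 -13.87528 -12.13706 -7.72833 8.20743
step 2	q: -0.41789 -0.50938 -0.06053 -0.80941 0.92830	w: 0.43189 -3.88826 -2.37740 -3.96661 2.90450	tcp: -0.34716 -0.69847 1.21372	trq: -22.12252 -8.00344 -5.47680 -4.29991 4.46971
step 3	q: -0.41150 -0.60184 -0.11034 -0.89912 0.99487	w: 0.19157 -5.41633 -2.60338 -5.09356 3.66086	tcp: -0.36007 -0.68721 1.17827	trq: -17.57828 -3.02778 -0.30993 -2.01270 1.82825
step 4	q: -0.41153 -0.72260 -0.16047 -1.00771 1.07211	w: -0.20352 -6.70670 -2.41837 -5.82394 4.01791	tcp: -0.37588 -0.67339 1.13513	trq: -13.19552 1.08326 3.20951 -0.56565 -0.00047
step 5	q: -0.42024 -0.86676 -0.20449 -1.12707 1.15513	w: -0.66861 -7.74315 -1.99636 -6.13871 4.27493	tcp: -0.39348 -0.65798 1.08777	trq: -8.43032 4.15794 5.06523 0.18064 -1.12521
step 6	q: -0.43825 -1.02950 -0.23902 -1.24942 1.24311	w: -1.12936 -8.54750 -1.46248 -6.09461 4.53318	tcp: -0.41203 -0.64212 1.03885	trq: -3.45775 6.11949 5.46388 0.33331 -1.61279
step 7	q: -0.46497 -1.20645 -0.26241 -1.36833 1.33621	w: -1.53328 -9.13834 -0.86612 -5.76256 4.79368	tcp: -0.43096 -0.62694 0.99035	trq: 1.67618 7.04859 4.78583 0.04604 -1.54498
step 8	q: -0.49885 -1.39314 -0.27318 -1.47843 1.43414	w: -1.83729 -9.47689 -0.17225 -5.18241 5.00714	tcp: -0.44992 -0.61351 0.94366	trq: 7.32083 7.11057 3.39427 -0.46407 -1.02788
step 9	q: -0.53740 -1.58326 -0.26838 -1.57486 1.53499	w: -1.98795 -9.41500 0.72736 -4.37203 5.05401	tcp: -0.46877 -0.60277 0.89951	trq: 14.00396 6.47798 1.42042 -0.93441 -0.17043
step 10	q: -0.57684 -1.76598 -0.24202 -1.65291 1.63380	w: -1.90825 -8.64777 2.03006 -3.33175 4.75681	tcp: -0.48754 -0.59530 0.85784	trq: 22.18328 5.35989 -1.35635 -1.12586 0.93271
step 11	q: -0.61210 -1.92402 -0.18552 -1.70878 1.72170	w: -1.57234 -6.91494 3.72579 -2.17868 3.93418	tcp: -0.50640 -0.59097 0.81768	trq: 31.58095 4.05811 -5.03664 -0.92863 2.20120
step 12	q: -0.63936 -2.04008 -0.09572 -1.74235 1.78854	w: -1.14092 -4.56977 5.26263 -1.15631 2.68365	tcp: -0.52542 -0.58868 0.77769	trq: 40.85074 2.91043 -8.95784 -0.41008 3.48671
step 13	q: -0.65905 -2.11085 0.01768 -1.75867 1.82910	w: -0.84190 -2.55105 6.02145 -0.51227 1.35399	tcp: -0.54429 -0.58701 0.73722	trq: 48.47393 2.12625 -12.18315 0.31729 4.59312
step 14	q: -0.67457 -2.14872 0.13845 -1.76616 1.84471	w: -0.72489 -1.32837 6.00756 -0.29471 0.21406	tcp: -0.56251 -0.58501 0.69653	trq: 53.76610 1.72033 -14.38273 1.13664 5.39719
step 15	q: -0.68896 -2.16863 0.25442 -1.77200 1.84054	w: -0.72258 -0.73454 5.56585 -0.33561 -0.60797	tcp: -0.57959 -0.58225 0.65632	trq: 56.63013 1.58225 -15.63641 1.90660 5.85705
step 16	q: -0.70384 -2.18043 0.35986 -1.77982 1.82275	w: -0.76784 -0.49160 4.96981 -0.47754 -1.15136	tcp: -0.59521 -0.57863 0.61734	trq: 57.79559 1.55551 -16.20695 2.55037 6.04799
step 17	q: -0.71975 -2.18926 0.45321 -1.79068 1.79632	w: -0.82352 -0.41951 4.36467 -0.62732 -1.47392	tcp: -0.60926 -0.57426 0.58011	trq: 57.83703 1.54226 -16.30473 3.04847 6.04350
step 18	q: -0.73673 -2.19753 0.53495 -1.80430 1.76509	w: -0.87334 -0.42466 3.81070 -0.74528 -1.63355	tcp: -0.62173 -0.56934 0.54498	trq: 57.17294 1.49519 -16.08416 3.41336 5.90778
step 19	q: -0.75459 -2.20627 0.60630 -1.81990 1.73182	w: -0.91168 -0.46111 3.32540 -0.82086 -1.68019	tcp: -0.63271 -0.56403 0.51213	trq: 56.10499 1.39734 -15.65721 3.66841 5.69229
step 20	q: -0.77310 -2.21588 0.66863 -1.83664 1.69839	w: -0.93767 -0.50651 2.90830 -0.85620 -1.65228	tcp: -0.64230 -0.55851 0.48162	trq: 54.83785 1.24768 -15.10262 3.83715 5.43442
step 21	q: -0.79202 -2.22640 0.72323 -1.85376 1.66600	w: -0.95230 -0.55011 2.55250 -0.85801 -1.57778	tcp: -0.65065 -0.55293 0.45341	trq: 53.50448 1.05228 -14.47476 3.93970 5.15958
step 22	q: -0.81113 -2.23775 0.77126 -1.87068 1.63538	w: -0.95712 -0.58692 2.24968 -0.83394 -1.47632	tcp: -0.65790 -0.54739 0.42743	trq: 52.18743 0.81967 -13.81062 3.99217 4.88418
step 23	q: -0.83025 -2.24975 0.81368 -1.88693 1.60694	w: -0.95376 -0.61496 1.99183 -0.79110 -1.36139	tcp: -0.66418 -0.54198 0.40356	trq: 50.93483 0.55862 -13.13509 4.00711 4.61822
step 24	q: -0.84924 -2.26224 0.85132 -1.90220 1.58085	w: -0.94369 -0.63381 1.77192 -0.73552 -1.24199	tcp: -0.66964 -0.53678 0.38167	trq: 49.77187 0.27718 -12.46464 3.99421 4.36731
step 25	q: -0.86797 -2.27502 0.88489 -1.91628 1.55715	w: -0.92819 -0.64392 1.58394 -0.67212 -1.12400	tcp: -0.67439 -0.53182 0.36162	trq: 48.70882 -0.01758 -11.81001 3.96088 4.13418
step 26	q: -0.88635 -2.28793 0.91497 -1.92905 1.53577	w: -0.90835 -0.64613 1.42283 -0.60474 -1.01106	tcp: -0.67853 -0.52714 0.34326	trq: 47.74657 -0.31971 -11.17802 3.91279 3.91974
step 27	q: -0.90430 -2.30082 0.94206 -1.94047 1.51657	w: -0.88508 -0.64153 1.28434 -0.53632 -0.90527	tcp: -0.68216 -0.52275 0.32647	trq: 46.88041 -0.62424 -10.57282 3.85425 3.72376
step 28	q: -0.92175 -2.31356 0.96656 -1.95053 1.49942	w: -0.85914 -0.63123 1.16493 -0.46903 -0.80768	tcp: -0.68536 -0.51866 0.31111	trq: 46.10258 -0.92709 -9.99678 3.78853 3.54538
step 29	q: -0.93867 -2.32606 0.98884 -1.95927 1.48414	w: -0.83118 -0.61630 1.06160 -0.40440 -0.71864	tcp: -0.68820 -0.51486 0.29706	trq: 45.40391 -1.22496 -9.45100 3.71812 3.38338
step 30	q: -0.95501 -2.33822 1.00919 -1.96676 1.47056	w: -0.80172 -0.59776 0.97187 -0.34349 -0.63803	tcp: -0.69073 -0.51135 0.28421
any joint saturated: yes


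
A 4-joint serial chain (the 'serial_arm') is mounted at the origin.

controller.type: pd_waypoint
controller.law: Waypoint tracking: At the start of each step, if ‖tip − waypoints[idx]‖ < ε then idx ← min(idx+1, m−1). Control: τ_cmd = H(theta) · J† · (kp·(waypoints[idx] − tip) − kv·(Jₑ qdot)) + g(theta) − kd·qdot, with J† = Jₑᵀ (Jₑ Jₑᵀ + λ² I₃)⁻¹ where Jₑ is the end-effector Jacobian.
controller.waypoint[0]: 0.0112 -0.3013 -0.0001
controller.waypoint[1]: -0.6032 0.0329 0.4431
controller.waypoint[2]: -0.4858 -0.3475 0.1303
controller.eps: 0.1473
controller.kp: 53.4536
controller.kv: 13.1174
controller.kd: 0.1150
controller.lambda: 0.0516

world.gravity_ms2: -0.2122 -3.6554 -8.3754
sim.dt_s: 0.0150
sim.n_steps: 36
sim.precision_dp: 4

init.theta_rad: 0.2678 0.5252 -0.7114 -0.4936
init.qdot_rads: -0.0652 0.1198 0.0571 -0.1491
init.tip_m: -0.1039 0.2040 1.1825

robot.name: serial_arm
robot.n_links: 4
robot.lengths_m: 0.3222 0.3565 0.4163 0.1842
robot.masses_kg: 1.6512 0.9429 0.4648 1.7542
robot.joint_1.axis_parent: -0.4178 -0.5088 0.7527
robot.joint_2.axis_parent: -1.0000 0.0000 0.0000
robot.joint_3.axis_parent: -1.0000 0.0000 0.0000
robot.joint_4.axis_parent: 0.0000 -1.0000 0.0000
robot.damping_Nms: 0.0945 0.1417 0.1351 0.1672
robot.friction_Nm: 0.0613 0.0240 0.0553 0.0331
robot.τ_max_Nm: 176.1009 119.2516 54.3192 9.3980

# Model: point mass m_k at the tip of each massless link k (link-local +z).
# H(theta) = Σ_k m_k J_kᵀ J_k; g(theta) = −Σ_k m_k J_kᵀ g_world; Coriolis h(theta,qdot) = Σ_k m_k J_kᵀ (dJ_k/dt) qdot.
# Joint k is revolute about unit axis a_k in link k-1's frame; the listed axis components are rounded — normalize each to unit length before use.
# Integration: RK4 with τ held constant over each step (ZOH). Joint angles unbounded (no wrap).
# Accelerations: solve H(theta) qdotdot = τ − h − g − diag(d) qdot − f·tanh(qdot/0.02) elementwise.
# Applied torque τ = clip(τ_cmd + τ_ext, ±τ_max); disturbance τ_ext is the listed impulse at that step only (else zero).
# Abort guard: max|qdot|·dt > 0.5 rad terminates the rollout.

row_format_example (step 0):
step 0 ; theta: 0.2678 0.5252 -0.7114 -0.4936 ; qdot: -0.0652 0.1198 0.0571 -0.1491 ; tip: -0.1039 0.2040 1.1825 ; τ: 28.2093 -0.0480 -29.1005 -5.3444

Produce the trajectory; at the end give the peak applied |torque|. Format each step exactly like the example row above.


step 1 ; theta: 0.2732 0.5421 -0.7449 -0.5160 ; qdot: 0.7726 2.0943 -4.4426 -2.7406 ; tip: -0.1027 0.2026 1.1759 ; τ: 21.4927 -0.3741 -22.9907 -4.2440
step 2 ; theta: 0.2893 0.5836 -0.8351 -0.5680 ; qdot: 1.3580 3.3777 -7.4805 -4.0642 ; tip: -0.1011 0.1958 1.1579 ; τ: 13.1488 -2.4828 -19.0985 -3.5737
step 3 ; theta: 0.3126 0.6397 -0.9615 -0.6318 ; qdot: 1.7474 4.0548 -9.2929 -4.3657 ; tip: -0.0995 0.1850 1.1305 ; τ: 5.6053 -4.5295 -15.8513 -2.9458
step 4 ; theta: 0.3407 0.7026 -1.1085 -0.6950 ; qdot: 2.0152 4.3060 -10.2592 -4.0260 ; tip: -0.0982 0.1710 1.0954 ; τ: 0.0208 -5.7076 -12.5274 -2.2462
step 5 ; theta: 0.3724 0.7672 -1.2658 -0.7502 ; qdot: 2.2195 4.2873 -10.6907 -3.3277 ; tip: -0.0970 0.1547 1.0546 ; τ: -3.5597 -5.9545 -8.9558 -1.5275
step 6 ; theta: 0.4069 0.8302 -1.4269 -0.7934 ; qdot: 2.3957 4.1032 -10.7879 -2.4330 ; tip: -0.0956 0.1366 1.0097 ; τ: -5.5414 -5.4828 -5.2095 -0.8863
step 7 ; theta: 0.4441 0.8897 -1.5878 -0.8223 ; qdot: 2.5619 3.8179 -10.6679 -1.4257 ; tip: -0.0938 0.1172 0.9620 ; τ: -6.3989 -4.5428 -1.4313 -0.4009
step 8 ; theta: 0.4837 0.9443 -1.7457 -0.8356 ; qdot: 2.7243 3.4715 -10.3964 -0.3511 ; tip: -0.0913 0.0969 0.9127 ; τ: -6.5467 -3.3451 2.2405 -0.1130
step 9 ; theta: 0.5257 0.9935 -1.8987 -0.8327 ; qdot: 2.8834 3.0835 -10.0070 0.7360 ; tip: -0.0881 0.0761 0.8626 ; τ: -6.2989 -2.0671 5.6971 -0.0157
step 10 ; theta: 0.5700 1.0366 -2.0451 -0.8135 ; qdot: 3.0283 2.6800 -9.5274 1.8305 ; tip: -0.0840 0.0551 0.8124 ; τ: -5.9342 -0.8005 8.8653 -0.1027
step 11 ; theta: 0.6164 1.0738 -2.1838 -0.7781 ; qdot: 3.1455 2.2780 -8.9749 2.8971 ; tip: -0.0792 0.0342 0.7627 ; τ: -5.6512 0.3740 11.6971 -0.3382
step 12 ; theta: 0.6641 1.1050 -2.3138 -0.7273 ; qdot: 3.2205 1.8893 -8.3664 3.8870 ; tip: -0.0736 0.0138 0.7138 ; τ: -5.5805 1.3938 14.1656 -0.6735
step 13 ; theta: 0.7126 1.1305 -2.4344 -0.6625 ; qdot: 3.2401 1.5219 -7.7217 4.7506 ; tip: -0.0676 -0.0060 0.6659 ; τ: -5.7857 2.2158 16.2610 -1.0584
step 14 ; theta: 0.7610 1.1507 -2.5452 -0.5859 ; qdot: 3.1950 1.1791 -7.0631 5.4463 ; tip: -0.0613 -0.0249 0.6193 ; τ: -6.2766 2.8191 17.9879 -1.4480
step 15 ; theta: 0.8081 1.1660 -2.6462 -0.5003 ; qdot: 3.0811 0.8619 -6.4122 5.9483 ; tip: -0.0550 -0.0426 0.5740 ; τ: -7.0471 3.2070 19.3628 -1.8070
step 16 ; theta: 0.8529 1.1767 -2.7376 -0.4087 ; qdot: 2.8979 0.5709 -5.7877 6.2479 ; tip: -0.0491 -0.0590 0.5302 ; τ: -8.1057 3.4015 20.4105 -2.1112
step 17 ; theta: 0.8945 1.1833 -2.8200 -0.3141 ; qdot: 2.6456 0.3094 -5.2038 6.3503 ; tip: -0.0437 -0.0738 0.4881 ; τ: -9.4755 3.4342 21.1602 -2.3460
step 18 ; theta: 0.9318 1.1862 -2.8940 -0.2193 ; qdot: 2.3227 0.0833 -4.6697 6.2696 ; tip: -0.0390 -0.0869 0.4477 ; τ: -11.1755 3.3408 21.6437 -2.5052
step 19 ; theta: 0.9637 1.1861 -2.9603 -0.1270 ; qdot: 1.9248 -0.0956 -4.1916 6.0255 ; tip: -0.0352 -0.0983 0.4093 ; τ: -13.2013 3.1602 21.8913 -2.5892
step 20 ; theta: 0.9890 1.1837 -3.0200 -0.0393 ; qdot: 1.4459 -0.2219 -3.7698 5.6417 ; tip: -0.0322 -0.1079 0.3729 ; τ: -15.4903 2.9490 21.9313 -2.6036
step 21 ; theta: 1.0064 1.1798 -3.0737 0.0417 ; qdot: 0.8792 -0.2895 -3.4023 5.1460 ; tip: -0.0301 -0.1159 0.3387 ; τ: -17.9004 2.7884 21.7869 -2.5582
step 22 ; theta: 1.0146 1.1754 -3.1223 0.1146 ; qdot: 0.2191 -0.2871 -3.0881 4.5674 ; tip: -0.0287 -0.1224 0.3068 ; τ: -20.1535 2.7955 21.4720 -2.4655
step 23 ; theta: 1.0123 1.1718 -3.1667 0.1784 ; qdot: -0.5279 -0.1994 -2.8279 3.9361 ; tip: -0.0281 -0.1275 0.2773 ; τ: -21.7966 3.1149 20.9920 -2.3398
step 24 ; theta: 0.9982 1.1703 -3.2076 0.2326 ; qdot: -1.3471 -0.0014 -2.6264 3.2813 ; tip: -0.0280 -0.1315 0.2501 ; τ: -22.1891 3.8673 20.3497 -2.1960
step 25 ; theta: 0.9716 1.1727 -3.2459 0.2770 ; qdot: -2.1951 0.3234 -2.4871 2.6338 ; tip: -0.0283 -0.1345 0.2254 ; τ: -20.8372 5.0178 19.5640 -2.0468
step 26 ; theta: 0.9326 1.1810 -3.2827 0.3119 ; qdot: -3.0060 0.7800 -2.4105 2.0226 ; tip: -0.0288 -0.1368 0.2030 ; τ: -17.7948 6.2871 18.6819 -1.8998
step 27 ; theta: 0.8823 1.1969 -3.3187 0.3381 ; qdot: -3.7095 1.3309 -2.3828 1.4674 ; tip: -0.0295 -0.1387 0.1828 ; τ: -13.8171 7.2482 17.7724 -1.7542
step 28 ; theta: 0.8225 1.2213 -3.3544 0.3565 ; qdot: -4.2607 1.9029 -2.3774 0.9692 ; tip: -0.0300 -0.1405 0.1647 ; τ: -9.9094 7.5799 16.8948 -1.6029
step 29 ; theta: 0.7556 1.2537 -3.3900 0.3676 ; qdot: -4.6546 2.4134 -2.3639 0.5115 ; tip: -0.0303 -0.1425 0.1485 ; τ: -6.7304 7.2299 16.0765 -1.4374
step 30 ; theta: 0.6839 1.2929 -3.4252 0.3721 ; qdot: -4.9163 2.8000 -2.3186 0.0697 ; tip: -0.0303 -0.1450 0.1340 ; τ: -4.4158 6.3629 15.3191 -1.2531
step 31 ; theta: 0.6089 1.3367 -3.4593 0.3699 ; qdot: -5.0807 3.0352 -2.2298 -0.3617 ; tip: -0.0299 -0.1482 0.1209 ; τ: -2.7601 5.2207 14.6130 -1.0639
step 32 ; theta: 0.5320 1.3829 -3.4918 0.3613 ; qdot: -5.1781 3.1199 -2.0958 -0.8051 ; tip: -0.0293 -0.1522 0.1090 ; τ: -1.5320 3.9990 13.9509 -0.8656
step 33 ; theta: 0.4540 1.4294 -3.5219 0.3459 ; qdot: -5.2293 3.0745 -1.9213 -1.2580 ; tip: -0.0284 -0.1569 0.0983 ; τ: -0.5464 2.8307 13.3275 -0.6670
step 34 ; theta: 0.3755 1.4744 -3.5492 0.3237 ; qdot: -5.2468 2.9275 -1.7149 -1.7056 ; tip: -0.0276 -0.1622 0.0886 ; τ: 0.3068 1.7914 12.7378 -0.4801
step 35 ; theta: 0.2969 1.5166 -3.5732 0.2949 ; qdot: -5.2371 2.7090 -1.4865 -2.1289 ; tip: -0.0267 -0.1680 0.0797 ; τ: 1.0801 0.9146 12.1774 -0.3147
step 36 ; theta: 0.2186 1.5552 -3.5937 0.2602 ; qdot: -5.2038 2.4461 -1.2462 -2.5094 ; tip: -0.0260 -0.1741 0.0717
max |τ| (N·m): 29.1005


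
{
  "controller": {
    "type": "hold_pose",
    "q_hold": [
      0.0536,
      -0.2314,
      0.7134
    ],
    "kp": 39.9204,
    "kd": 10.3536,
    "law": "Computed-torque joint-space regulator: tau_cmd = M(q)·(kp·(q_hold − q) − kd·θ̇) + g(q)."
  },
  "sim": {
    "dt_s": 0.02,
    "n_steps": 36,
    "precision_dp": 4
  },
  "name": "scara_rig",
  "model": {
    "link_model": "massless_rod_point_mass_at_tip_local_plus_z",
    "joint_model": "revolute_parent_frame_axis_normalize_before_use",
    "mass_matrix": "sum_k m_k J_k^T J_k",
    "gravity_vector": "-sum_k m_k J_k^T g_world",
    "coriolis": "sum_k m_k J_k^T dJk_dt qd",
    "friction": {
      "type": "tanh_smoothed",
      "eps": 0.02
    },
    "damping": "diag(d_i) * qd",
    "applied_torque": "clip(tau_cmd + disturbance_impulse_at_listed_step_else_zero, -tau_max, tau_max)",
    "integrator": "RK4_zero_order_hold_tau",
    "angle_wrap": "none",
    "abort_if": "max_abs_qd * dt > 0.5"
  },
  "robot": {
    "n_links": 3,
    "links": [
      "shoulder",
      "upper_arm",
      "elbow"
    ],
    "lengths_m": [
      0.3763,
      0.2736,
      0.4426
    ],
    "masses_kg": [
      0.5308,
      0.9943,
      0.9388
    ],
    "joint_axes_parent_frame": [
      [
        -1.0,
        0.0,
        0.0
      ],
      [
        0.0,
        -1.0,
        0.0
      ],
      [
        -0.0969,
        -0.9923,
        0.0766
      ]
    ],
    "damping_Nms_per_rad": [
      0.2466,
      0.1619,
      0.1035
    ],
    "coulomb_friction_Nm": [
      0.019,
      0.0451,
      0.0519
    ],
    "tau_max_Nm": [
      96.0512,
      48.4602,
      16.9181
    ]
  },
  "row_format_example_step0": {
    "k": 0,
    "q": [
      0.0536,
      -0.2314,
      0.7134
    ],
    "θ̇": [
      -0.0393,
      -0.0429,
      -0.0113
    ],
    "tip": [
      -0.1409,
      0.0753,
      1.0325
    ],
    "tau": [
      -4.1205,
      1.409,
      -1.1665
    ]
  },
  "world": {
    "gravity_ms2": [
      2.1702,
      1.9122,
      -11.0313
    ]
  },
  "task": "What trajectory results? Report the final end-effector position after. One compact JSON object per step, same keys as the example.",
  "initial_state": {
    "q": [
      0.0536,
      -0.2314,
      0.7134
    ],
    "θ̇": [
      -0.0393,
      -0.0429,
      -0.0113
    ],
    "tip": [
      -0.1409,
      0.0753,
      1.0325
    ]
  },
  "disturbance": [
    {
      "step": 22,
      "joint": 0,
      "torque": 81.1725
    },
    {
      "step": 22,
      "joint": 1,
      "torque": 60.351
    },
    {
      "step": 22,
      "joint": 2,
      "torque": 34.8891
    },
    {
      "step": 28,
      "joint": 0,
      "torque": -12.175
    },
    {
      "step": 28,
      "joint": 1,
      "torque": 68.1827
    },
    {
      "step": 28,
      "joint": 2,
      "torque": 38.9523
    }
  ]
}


{"k":1,"q":[0.0529,-0.2321,0.7132],"\u03b8\u0307":[-0.0309,-0.032,-0.0094],"tip":[-0.1403,0.0746,1.0327],"tau":[-4.1952,1.3724,-1.1878]}
{"k":2,"q":[0.0524,-0.2327,0.713],"\u03b8\u0307":[-0.0237,-0.0227,-0.008],"tip":[-0.1399,0.074,1.0329],"tau":[-4.2636,1.3394,-1.2068]}
{"k":3,"q":[0.0519,-0.2331,0.7129],"\u03b8\u0307":[-0.0176,-0.0155,-0.0064],"tip":[-0.1396,0.0736,1.033],"tau":[-4.3257,1.3104,-1.2235]}
{"k":4,"q":[0.0516,-0.2333,0.7128],"\u03b8\u0307":[-0.0124,-0.0099,-0.0046],"tip":[-0.1394,0.0733,1.0331],"tau":[-4.3817,1.2858,-1.2378]}
{"k":5,"q":[0.0514,-0.2335,0.7127],"\u03b8\u0307":[-0.0082,-0.0058,-0.0029],"tip":[-0.1392,0.0731,1.0331],"tau":[-4.4316,1.2652,-1.2499]}
{"k":6,"q":[0.0513,-0.2336,0.7126],"\u03b8\u0307":[-0.0047,-0.0027,-0.0015],"tip":[-0.1392,0.0729,1.0332],"tau":[-4.4758,1.2483,-1.26]}
{"k":7,"q":[0.0512,-0.2336,0.7126],"\u03b8\u0307":[-0.0018,-0.0004,-0.0003],"tip":[-0.1391,0.0729,1.0332],"tau":[-4.5147,1.2343,-1.2683]}
{"k":8,"q":[0.0512,-0.2336,0.7126],"\u03b8\u0307":[0.0004,0.0013,0.0005],"tip":[-0.1392,0.0729,1.0332],"tau":[-4.5489,1.2227,-1.2751]}
{"k":9,"q":[0.0513,-0.2335,0.7126],"\u03b8\u0307":[0.0022,0.0025,0.0012],"tip":[-0.1392,0.0729,1.0332],"tau":[-4.5787,1.2131,-1.2808]}
{"k":10,"q":[0.0513,-0.2335,0.7127],"\u03b8\u0307":[0.0036,0.0034,0.0016],"tip":[-0.1392,0.0729,1.0331],"tau":[-4.6047,1.2051,-1.2855]}
{"k":11,"q":[0.0514,-0.2334,0.7127],"\u03b8\u0307":[0.0046,0.004,0.0019],"tip":[-0.1393,0.073,1.0331],"tau":[-4.6272,1.1984,-1.2894]}
{"k":12,"q":[0.0515,-0.2333,0.7127],"\u03b8\u0307":[0.0054,0.0044,0.0021],"tip":[-0.1394,0.0731,1.0331],"tau":[-4.6465,1.1927,-1.2927]}
{"k":13,"q":[0.0516,-0.2332,0.7128],"\u03b8\u0307":[0.0059,0.0046,0.0022],"tip":[-0.1394,0.0732,1.0331],"tau":[-4.6632,1.188,-1.2955]}
{"k":14,"q":[0.0517,-0.2331,0.7128],"\u03b8\u0307":[0.0062,0.0047,0.0022],"tip":[-0.1395,0.0734,1.033],"tau":[-4.6774,1.184,-1.2978]}
{"k":15,"q":[0.0519,-0.2331,0.7129],"\u03b8\u0307":[0.0063,0.0047,0.0022],"tip":[-0.1396,0.0735,1.033],"tau":[-4.6894,1.1805,-1.2998]}
{"k":16,"q":[0.052,-0.233,0.7129],"\u03b8\u0307":[0.0063,0.0046,0.0022],"tip":[-0.1397,0.0736,1.033],"tau":[-4.6996,1.1776,-1.3015]}
{"k":17,"q":[0.0521,-0.2329,0.713],"\u03b8\u0307":[0.0062,0.0045,0.0021],"tip":[-0.1398,0.0738,1.0329],"tau":[-4.7081,1.1751,-1.3029]}
{"k":18,"q":[0.0522,-0.2328,0.713],"\u03b8\u0307":[0.0061,0.0043,0.0021],"tip":[-0.1398,0.0739,1.0329],"tau":[-4.7152,1.1729,-1.3041]}
{"k":19,"q":[0.0523,-0.2327,0.713],"\u03b8\u0307":[0.0058,0.0041,0.002],"tip":[-0.1399,0.074,1.0329],"tau":[-4.721,1.171,-1.3051]}
{"k":20,"q":[0.0525,-0.2326,0.7131],"\u03b8\u0307":[0.0055,0.0039,0.0019],"tip":[-0.14,0.0741,1.0328],"tau":[-4.7257,1.1693,-1.306]}
{"k":21,"q":[0.0526,-0.2325,0.7131],"\u03b8\u0307":[0.0052,0.0037,0.0018],"tip":[-0.14,0.0742,1.0328],"tau":[-4.7295,1.1679,-1.3068]}
{"k":22,"q":[0.0527,-0.2325,0.7132],"\u03b8\u0307":[0.0049,0.0035,0.0017],"tip":[-0.1401,0.0743,1.0328],"tau":[76.4399,48.4602,16.9181]}
{"k":23,"q":[0.0639,-0.1919,0.6725],"\u03b8\u0307":[1.1223,4.0534,-4.0981],"tip":[-0.151,0.0856,1.0343],"tau":[-22.4036,-9.1549,-5.2847]}
{"k":24,"q":[0.084,-0.1207,0.6004],"\u03b8\u0307":[0.8808,3.0678,-3.098],"tip":[-0.1699,0.1056,1.0356],"tau":[-20.3335,-8.0164,-4.8312]}
{"k":25,"q":[0.0995,-0.0679,0.5475],"\u03b8\u0307":[0.6731,2.2248,-2.1999],"tip":[-0.1844,0.1208,1.0353],"tau":[-18.4151,-6.973,-4.4023]}
{"k":26,"q":[0.1112,-0.0305,0.5112],"\u03b8\u0307":[0.4955,1.5272,-1.4463],"tip":[-0.1951,0.1322,1.0342],"tau":[-16.6535,-6.0153,-3.9971]}
{"k":27,"q":[0.1196,-0.0056,0.4884],"\u03b8\u0307":[0.3451,0.9651,-0.8447],"tip":[-0.2027,0.1404,1.0328],"tau":[-15.0506,-5.1382,-3.6185]}
{"k":28,"q":[0.1252,0.0092,0.4762],"\u03b8\u0307":[0.2192,0.522,-0.3829],"tip":[-0.2078,0.1459,1.0315],"tau":[-25.7789,48.4602,16.9181]}
{"k":29,"q":[0.1277,0.0626,0.422],"\u03b8\u0307":[0.0363,4.8101,-5.0444],"tip":[-0.2222,0.1471,1.031],"tau":[-9.6358,-15.1828,-7.3734]}
{"k":30,"q":[0.1278,0.1442,0.3372],"\u03b8\u0307":[-0.0281,3.3639,-3.4393],"tip":[-0.2433,0.1447,1.0296],"tau":[-8.7286,-13.3294,-6.599]}
{"k":31,"q":[0.1267,0.1995,0.2819],"\u03b8\u0307":[-0.0846,2.1857,-2.1244],"tip":[-0.2583,0.1416,1.0274],"tau":[-7.9436,-11.6081,-5.855]}
{"k":32,"q":[0.1246,0.2337,0.2498],"\u03b8\u0307":[-0.1297,1.2576,-1.1127],"tip":[-0.2684,0.138,1.0254],"tau":[-7.2823,-10.0217,-5.1595]}
{"k":33,"q":[0.1216,0.2516,0.2352],"\u03b8\u0307":[-0.1629,0.543,-0.3665],"tip":[-0.2745,0.1343,1.024],"tau":[-6.7354,-8.5718,-4.5222]}
{"k":34,"q":[0.1182,0.257,0.2333],"\u03b8\u0307":[-0.1848,0.0114,0.1498],"tip":[-0.2773,0.1305,1.0234],"tau":[-6.2876,-7.258,-3.9427]}
{"k":35,"q":[0.1143,0.2537,0.2391],"\u03b8\u0307":[-0.1957,-0.3338,0.4171],"tip":[-0.2774,0.1268,1.0235],"tau":[-5.9214,-6.0904,-3.4056]}
{"k":36,"q":[0.1104,0.2445,0.2491],"\u03b8\u0307":[-0.2001,-0.5844,0.5879],"tip":[-0.2753,0.1231,1.0244]}
{"summary": "final tip position (m): -0.2753 0.1231 1.0244"}
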